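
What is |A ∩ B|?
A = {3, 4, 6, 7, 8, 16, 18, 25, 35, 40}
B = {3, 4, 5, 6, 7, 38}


Set A = {3, 4, 6, 7, 8, 16, 18, 25, 35, 40}
Set B = {3, 4, 5, 6, 7, 38}
A ∩ B = {3, 4, 6, 7}
|A ∩ B| = 4

4


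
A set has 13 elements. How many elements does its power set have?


The set has 13 elements.
The power set contains all possible subsets.
|P(A)| = 2^|A| = 2^13 = 8192

8192


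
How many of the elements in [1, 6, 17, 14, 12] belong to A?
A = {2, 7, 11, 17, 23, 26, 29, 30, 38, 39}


Set A = {2, 7, 11, 17, 23, 26, 29, 30, 38, 39}
Candidates: [1, 6, 17, 14, 12]
Check each candidate:
1 ∉ A, 6 ∉ A, 17 ∈ A, 14 ∉ A, 12 ∉ A
Count of candidates in A: 1

1


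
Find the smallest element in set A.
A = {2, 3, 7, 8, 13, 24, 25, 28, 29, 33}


Set A = {2, 3, 7, 8, 13, 24, 25, 28, 29, 33}
Elements in ascending order: 2, 3, 7, 8, 13, 24, 25, 28, 29, 33
The smallest element is 2.

2


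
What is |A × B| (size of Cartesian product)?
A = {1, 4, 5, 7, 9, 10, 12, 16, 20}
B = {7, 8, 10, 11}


Set A = {1, 4, 5, 7, 9, 10, 12, 16, 20} has 9 elements.
Set B = {7, 8, 10, 11} has 4 elements.
|A × B| = |A| × |B| = 9 × 4 = 36

36


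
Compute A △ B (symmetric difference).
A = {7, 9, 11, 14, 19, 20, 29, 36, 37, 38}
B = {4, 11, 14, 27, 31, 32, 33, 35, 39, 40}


Set A = {7, 9, 11, 14, 19, 20, 29, 36, 37, 38}
Set B = {4, 11, 14, 27, 31, 32, 33, 35, 39, 40}
A △ B = (A \ B) ∪ (B \ A)
Elements in A but not B: {7, 9, 19, 20, 29, 36, 37, 38}
Elements in B but not A: {4, 27, 31, 32, 33, 35, 39, 40}
A △ B = {4, 7, 9, 19, 20, 27, 29, 31, 32, 33, 35, 36, 37, 38, 39, 40}

{4, 7, 9, 19, 20, 27, 29, 31, 32, 33, 35, 36, 37, 38, 39, 40}


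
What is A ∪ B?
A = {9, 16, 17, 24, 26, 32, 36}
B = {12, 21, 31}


Set A = {9, 16, 17, 24, 26, 32, 36}
Set B = {12, 21, 31}
A ∪ B includes all elements in either set.
Elements from A: {9, 16, 17, 24, 26, 32, 36}
Elements from B not already included: {12, 21, 31}
A ∪ B = {9, 12, 16, 17, 21, 24, 26, 31, 32, 36}

{9, 12, 16, 17, 21, 24, 26, 31, 32, 36}


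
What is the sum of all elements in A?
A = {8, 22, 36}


Set A = {8, 22, 36}
Sum = 8 + 22 + 36 = 66

66


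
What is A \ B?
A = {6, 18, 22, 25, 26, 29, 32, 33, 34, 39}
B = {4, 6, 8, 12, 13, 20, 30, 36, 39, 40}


Set A = {6, 18, 22, 25, 26, 29, 32, 33, 34, 39}
Set B = {4, 6, 8, 12, 13, 20, 30, 36, 39, 40}
A \ B includes elements in A that are not in B.
Check each element of A:
6 (in B, remove), 18 (not in B, keep), 22 (not in B, keep), 25 (not in B, keep), 26 (not in B, keep), 29 (not in B, keep), 32 (not in B, keep), 33 (not in B, keep), 34 (not in B, keep), 39 (in B, remove)
A \ B = {18, 22, 25, 26, 29, 32, 33, 34}

{18, 22, 25, 26, 29, 32, 33, 34}


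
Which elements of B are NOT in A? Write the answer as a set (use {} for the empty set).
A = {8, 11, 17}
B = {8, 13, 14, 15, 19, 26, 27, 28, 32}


Set A = {8, 11, 17}
Set B = {8, 13, 14, 15, 19, 26, 27, 28, 32}
Check each element of B against A:
8 ∈ A, 13 ∉ A (include), 14 ∉ A (include), 15 ∉ A (include), 19 ∉ A (include), 26 ∉ A (include), 27 ∉ A (include), 28 ∉ A (include), 32 ∉ A (include)
Elements of B not in A: {13, 14, 15, 19, 26, 27, 28, 32}

{13, 14, 15, 19, 26, 27, 28, 32}


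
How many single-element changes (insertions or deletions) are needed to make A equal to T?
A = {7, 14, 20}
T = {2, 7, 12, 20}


Set A = {7, 14, 20}
Set T = {2, 7, 12, 20}
Elements to remove from A (in A, not in T): {14} → 1 removals
Elements to add to A (in T, not in A): {2, 12} → 2 additions
Total edits = 1 + 2 = 3

3


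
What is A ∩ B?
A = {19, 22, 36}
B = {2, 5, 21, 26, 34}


Set A = {19, 22, 36}
Set B = {2, 5, 21, 26, 34}
A ∩ B includes only elements in both sets.
Check each element of A against B:
19 ✗, 22 ✗, 36 ✗
A ∩ B = {}

{}


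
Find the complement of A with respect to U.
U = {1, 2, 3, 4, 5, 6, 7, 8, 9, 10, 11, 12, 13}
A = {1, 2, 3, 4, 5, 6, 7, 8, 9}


Universal set U = {1, 2, 3, 4, 5, 6, 7, 8, 9, 10, 11, 12, 13}
Set A = {1, 2, 3, 4, 5, 6, 7, 8, 9}
A' = U \ A = elements in U but not in A
Checking each element of U:
1 (in A, exclude), 2 (in A, exclude), 3 (in A, exclude), 4 (in A, exclude), 5 (in A, exclude), 6 (in A, exclude), 7 (in A, exclude), 8 (in A, exclude), 9 (in A, exclude), 10 (not in A, include), 11 (not in A, include), 12 (not in A, include), 13 (not in A, include)
A' = {10, 11, 12, 13}

{10, 11, 12, 13}


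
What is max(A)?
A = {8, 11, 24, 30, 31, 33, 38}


Set A = {8, 11, 24, 30, 31, 33, 38}
Elements in ascending order: 8, 11, 24, 30, 31, 33, 38
The largest element is 38.

38


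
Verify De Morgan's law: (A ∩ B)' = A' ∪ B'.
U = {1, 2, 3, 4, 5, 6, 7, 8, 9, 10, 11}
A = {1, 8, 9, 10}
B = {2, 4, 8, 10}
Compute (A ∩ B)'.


U = {1, 2, 3, 4, 5, 6, 7, 8, 9, 10, 11}
A = {1, 8, 9, 10}, B = {2, 4, 8, 10}
A ∩ B = {8, 10}
(A ∩ B)' = U \ (A ∩ B) = {1, 2, 3, 4, 5, 6, 7, 9, 11}
Verification via A' ∪ B': A' = {2, 3, 4, 5, 6, 7, 11}, B' = {1, 3, 5, 6, 7, 9, 11}
A' ∪ B' = {1, 2, 3, 4, 5, 6, 7, 9, 11} ✓

{1, 2, 3, 4, 5, 6, 7, 9, 11}


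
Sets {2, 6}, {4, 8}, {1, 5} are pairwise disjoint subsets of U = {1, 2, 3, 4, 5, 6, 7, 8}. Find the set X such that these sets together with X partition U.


U = {1, 2, 3, 4, 5, 6, 7, 8}
Shown blocks: {2, 6}, {4, 8}, {1, 5}
A partition's blocks are pairwise disjoint and cover U, so the missing block = U \ (union of shown blocks).
Union of shown blocks: {1, 2, 4, 5, 6, 8}
Missing block = U \ (union) = {3, 7}

{3, 7}


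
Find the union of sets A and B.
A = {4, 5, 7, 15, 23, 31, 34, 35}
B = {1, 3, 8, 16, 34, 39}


Set A = {4, 5, 7, 15, 23, 31, 34, 35}
Set B = {1, 3, 8, 16, 34, 39}
A ∪ B includes all elements in either set.
Elements from A: {4, 5, 7, 15, 23, 31, 34, 35}
Elements from B not already included: {1, 3, 8, 16, 39}
A ∪ B = {1, 3, 4, 5, 7, 8, 15, 16, 23, 31, 34, 35, 39}

{1, 3, 4, 5, 7, 8, 15, 16, 23, 31, 34, 35, 39}


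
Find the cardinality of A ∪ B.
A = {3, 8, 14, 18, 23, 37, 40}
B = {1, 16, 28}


Set A = {3, 8, 14, 18, 23, 37, 40}, |A| = 7
Set B = {1, 16, 28}, |B| = 3
A ∩ B = {}, |A ∩ B| = 0
|A ∪ B| = |A| + |B| - |A ∩ B| = 7 + 3 - 0 = 10

10


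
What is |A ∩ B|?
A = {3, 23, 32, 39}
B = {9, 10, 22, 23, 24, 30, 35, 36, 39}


Set A = {3, 23, 32, 39}
Set B = {9, 10, 22, 23, 24, 30, 35, 36, 39}
A ∩ B = {23, 39}
|A ∩ B| = 2

2


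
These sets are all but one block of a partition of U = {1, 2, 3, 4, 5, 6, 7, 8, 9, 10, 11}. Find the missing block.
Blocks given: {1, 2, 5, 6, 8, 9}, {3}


U = {1, 2, 3, 4, 5, 6, 7, 8, 9, 10, 11}
Shown blocks: {1, 2, 5, 6, 8, 9}, {3}
A partition's blocks are pairwise disjoint and cover U, so the missing block = U \ (union of shown blocks).
Union of shown blocks: {1, 2, 3, 5, 6, 8, 9}
Missing block = U \ (union) = {4, 7, 10, 11}

{4, 7, 10, 11}


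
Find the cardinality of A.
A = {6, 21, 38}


Set A = {6, 21, 38}
Listing elements: 6, 21, 38
Counting: 3 elements
|A| = 3

3


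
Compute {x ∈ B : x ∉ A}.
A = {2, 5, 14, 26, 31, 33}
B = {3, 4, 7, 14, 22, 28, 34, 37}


Set A = {2, 5, 14, 26, 31, 33}
Set B = {3, 4, 7, 14, 22, 28, 34, 37}
Check each element of B against A:
3 ∉ A (include), 4 ∉ A (include), 7 ∉ A (include), 14 ∈ A, 22 ∉ A (include), 28 ∉ A (include), 34 ∉ A (include), 37 ∉ A (include)
Elements of B not in A: {3, 4, 7, 22, 28, 34, 37}

{3, 4, 7, 22, 28, 34, 37}


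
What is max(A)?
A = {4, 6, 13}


Set A = {4, 6, 13}
Elements in ascending order: 4, 6, 13
The largest element is 13.

13


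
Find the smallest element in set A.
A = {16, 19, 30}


Set A = {16, 19, 30}
Elements in ascending order: 16, 19, 30
The smallest element is 16.

16


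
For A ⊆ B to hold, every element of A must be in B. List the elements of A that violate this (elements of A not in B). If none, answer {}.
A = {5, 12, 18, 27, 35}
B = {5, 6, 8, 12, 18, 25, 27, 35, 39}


Set A = {5, 12, 18, 27, 35}
Set B = {5, 6, 8, 12, 18, 25, 27, 35, 39}
Check each element of A against B:
5 ∈ B, 12 ∈ B, 18 ∈ B, 27 ∈ B, 35 ∈ B
Elements of A not in B: {}

{}


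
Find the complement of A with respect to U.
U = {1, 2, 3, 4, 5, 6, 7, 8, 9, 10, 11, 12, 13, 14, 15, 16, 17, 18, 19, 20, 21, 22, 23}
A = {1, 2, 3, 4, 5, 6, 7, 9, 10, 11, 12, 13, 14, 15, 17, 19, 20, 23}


Universal set U = {1, 2, 3, 4, 5, 6, 7, 8, 9, 10, 11, 12, 13, 14, 15, 16, 17, 18, 19, 20, 21, 22, 23}
Set A = {1, 2, 3, 4, 5, 6, 7, 9, 10, 11, 12, 13, 14, 15, 17, 19, 20, 23}
A' = U \ A = elements in U but not in A
Checking each element of U:
1 (in A, exclude), 2 (in A, exclude), 3 (in A, exclude), 4 (in A, exclude), 5 (in A, exclude), 6 (in A, exclude), 7 (in A, exclude), 8 (not in A, include), 9 (in A, exclude), 10 (in A, exclude), 11 (in A, exclude), 12 (in A, exclude), 13 (in A, exclude), 14 (in A, exclude), 15 (in A, exclude), 16 (not in A, include), 17 (in A, exclude), 18 (not in A, include), 19 (in A, exclude), 20 (in A, exclude), 21 (not in A, include), 22 (not in A, include), 23 (in A, exclude)
A' = {8, 16, 18, 21, 22}

{8, 16, 18, 21, 22}


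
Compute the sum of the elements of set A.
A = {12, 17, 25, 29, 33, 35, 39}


Set A = {12, 17, 25, 29, 33, 35, 39}
Sum = 12 + 17 + 25 + 29 + 33 + 35 + 39 = 190

190


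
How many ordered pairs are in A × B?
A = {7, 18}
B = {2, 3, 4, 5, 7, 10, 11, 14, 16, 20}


Set A = {7, 18} has 2 elements.
Set B = {2, 3, 4, 5, 7, 10, 11, 14, 16, 20} has 10 elements.
|A × B| = |A| × |B| = 2 × 10 = 20

20


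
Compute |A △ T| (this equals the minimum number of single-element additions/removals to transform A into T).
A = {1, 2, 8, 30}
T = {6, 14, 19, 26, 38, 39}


Set A = {1, 2, 8, 30}
Set T = {6, 14, 19, 26, 38, 39}
Elements to remove from A (in A, not in T): {1, 2, 8, 30} → 4 removals
Elements to add to A (in T, not in A): {6, 14, 19, 26, 38, 39} → 6 additions
Total edits = 4 + 6 = 10

10


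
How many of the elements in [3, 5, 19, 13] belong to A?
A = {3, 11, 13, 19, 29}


Set A = {3, 11, 13, 19, 29}
Candidates: [3, 5, 19, 13]
Check each candidate:
3 ∈ A, 5 ∉ A, 19 ∈ A, 13 ∈ A
Count of candidates in A: 3

3


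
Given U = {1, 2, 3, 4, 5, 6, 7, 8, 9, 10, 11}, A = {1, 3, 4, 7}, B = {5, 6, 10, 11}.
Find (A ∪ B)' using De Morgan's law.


U = {1, 2, 3, 4, 5, 6, 7, 8, 9, 10, 11}
A = {1, 3, 4, 7}, B = {5, 6, 10, 11}
A ∪ B = {1, 3, 4, 5, 6, 7, 10, 11}
(A ∪ B)' = U \ (A ∪ B) = {2, 8, 9}
Verification via A' ∩ B': A' = {2, 5, 6, 8, 9, 10, 11}, B' = {1, 2, 3, 4, 7, 8, 9}
A' ∩ B' = {2, 8, 9} ✓

{2, 8, 9}


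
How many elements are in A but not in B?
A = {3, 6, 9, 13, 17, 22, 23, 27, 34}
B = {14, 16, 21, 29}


Set A = {3, 6, 9, 13, 17, 22, 23, 27, 34}
Set B = {14, 16, 21, 29}
A \ B = {3, 6, 9, 13, 17, 22, 23, 27, 34}
|A \ B| = 9

9


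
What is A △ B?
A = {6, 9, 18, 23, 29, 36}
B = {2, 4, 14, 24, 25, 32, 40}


Set A = {6, 9, 18, 23, 29, 36}
Set B = {2, 4, 14, 24, 25, 32, 40}
A △ B = (A \ B) ∪ (B \ A)
Elements in A but not B: {6, 9, 18, 23, 29, 36}
Elements in B but not A: {2, 4, 14, 24, 25, 32, 40}
A △ B = {2, 4, 6, 9, 14, 18, 23, 24, 25, 29, 32, 36, 40}

{2, 4, 6, 9, 14, 18, 23, 24, 25, 29, 32, 36, 40}


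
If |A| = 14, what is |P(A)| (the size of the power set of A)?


The set has 14 elements.
The power set contains all possible subsets.
|P(A)| = 2^|A| = 2^14 = 16384

16384


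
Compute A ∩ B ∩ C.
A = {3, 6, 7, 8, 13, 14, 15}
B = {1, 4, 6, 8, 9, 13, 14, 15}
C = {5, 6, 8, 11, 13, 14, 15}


Set A = {3, 6, 7, 8, 13, 14, 15}
Set B = {1, 4, 6, 8, 9, 13, 14, 15}
Set C = {5, 6, 8, 11, 13, 14, 15}
First, A ∩ B = {6, 8, 13, 14, 15}
Then, (A ∩ B) ∩ C = {6, 8, 13, 14, 15}

{6, 8, 13, 14, 15}


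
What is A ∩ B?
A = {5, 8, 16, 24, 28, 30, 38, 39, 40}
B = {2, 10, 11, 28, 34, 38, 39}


Set A = {5, 8, 16, 24, 28, 30, 38, 39, 40}
Set B = {2, 10, 11, 28, 34, 38, 39}
A ∩ B includes only elements in both sets.
Check each element of A against B:
5 ✗, 8 ✗, 16 ✗, 24 ✗, 28 ✓, 30 ✗, 38 ✓, 39 ✓, 40 ✗
A ∩ B = {28, 38, 39}

{28, 38, 39}


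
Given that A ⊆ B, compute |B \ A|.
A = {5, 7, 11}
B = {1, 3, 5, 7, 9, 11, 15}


Set A = {5, 7, 11}, |A| = 3
Set B = {1, 3, 5, 7, 9, 11, 15}, |B| = 7
Since A ⊆ B: B \ A = {1, 3, 9, 15}
|B| - |A| = 7 - 3 = 4

4


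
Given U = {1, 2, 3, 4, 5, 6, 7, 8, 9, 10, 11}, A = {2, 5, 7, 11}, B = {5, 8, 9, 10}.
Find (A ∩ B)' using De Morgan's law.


U = {1, 2, 3, 4, 5, 6, 7, 8, 9, 10, 11}
A = {2, 5, 7, 11}, B = {5, 8, 9, 10}
A ∩ B = {5}
(A ∩ B)' = U \ (A ∩ B) = {1, 2, 3, 4, 6, 7, 8, 9, 10, 11}
Verification via A' ∪ B': A' = {1, 3, 4, 6, 8, 9, 10}, B' = {1, 2, 3, 4, 6, 7, 11}
A' ∪ B' = {1, 2, 3, 4, 6, 7, 8, 9, 10, 11} ✓

{1, 2, 3, 4, 6, 7, 8, 9, 10, 11}


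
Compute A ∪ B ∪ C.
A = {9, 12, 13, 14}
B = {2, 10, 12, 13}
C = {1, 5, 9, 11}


Set A = {9, 12, 13, 14}
Set B = {2, 10, 12, 13}
Set C = {1, 5, 9, 11}
First, A ∪ B = {2, 9, 10, 12, 13, 14}
Then, (A ∪ B) ∪ C = {1, 2, 5, 9, 10, 11, 12, 13, 14}

{1, 2, 5, 9, 10, 11, 12, 13, 14}


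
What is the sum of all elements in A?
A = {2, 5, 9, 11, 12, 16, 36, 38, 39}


Set A = {2, 5, 9, 11, 12, 16, 36, 38, 39}
Sum = 2 + 5 + 9 + 11 + 12 + 16 + 36 + 38 + 39 = 168

168


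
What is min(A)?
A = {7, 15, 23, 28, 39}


Set A = {7, 15, 23, 28, 39}
Elements in ascending order: 7, 15, 23, 28, 39
The smallest element is 7.

7


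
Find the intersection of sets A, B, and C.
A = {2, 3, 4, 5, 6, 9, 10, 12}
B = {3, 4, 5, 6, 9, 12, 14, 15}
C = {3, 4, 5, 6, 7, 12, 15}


Set A = {2, 3, 4, 5, 6, 9, 10, 12}
Set B = {3, 4, 5, 6, 9, 12, 14, 15}
Set C = {3, 4, 5, 6, 7, 12, 15}
First, A ∩ B = {3, 4, 5, 6, 9, 12}
Then, (A ∩ B) ∩ C = {3, 4, 5, 6, 12}

{3, 4, 5, 6, 12}


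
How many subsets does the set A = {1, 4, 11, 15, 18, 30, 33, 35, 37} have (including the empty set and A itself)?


Set A = {1, 4, 11, 15, 18, 30, 33, 35, 37}
|A| = 9
The power set P(A) contains all subsets of A.
|P(A)| = 2^|A| = 2^9 = 512

512


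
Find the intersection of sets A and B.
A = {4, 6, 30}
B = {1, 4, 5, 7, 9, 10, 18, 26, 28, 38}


Set A = {4, 6, 30}
Set B = {1, 4, 5, 7, 9, 10, 18, 26, 28, 38}
A ∩ B includes only elements in both sets.
Check each element of A against B:
4 ✓, 6 ✗, 30 ✗
A ∩ B = {4}

{4}


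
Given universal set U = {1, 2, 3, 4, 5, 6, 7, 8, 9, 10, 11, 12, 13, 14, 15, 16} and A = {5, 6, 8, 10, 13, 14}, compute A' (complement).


Universal set U = {1, 2, 3, 4, 5, 6, 7, 8, 9, 10, 11, 12, 13, 14, 15, 16}
Set A = {5, 6, 8, 10, 13, 14}
A' = U \ A = elements in U but not in A
Checking each element of U:
1 (not in A, include), 2 (not in A, include), 3 (not in A, include), 4 (not in A, include), 5 (in A, exclude), 6 (in A, exclude), 7 (not in A, include), 8 (in A, exclude), 9 (not in A, include), 10 (in A, exclude), 11 (not in A, include), 12 (not in A, include), 13 (in A, exclude), 14 (in A, exclude), 15 (not in A, include), 16 (not in A, include)
A' = {1, 2, 3, 4, 7, 9, 11, 12, 15, 16}

{1, 2, 3, 4, 7, 9, 11, 12, 15, 16}


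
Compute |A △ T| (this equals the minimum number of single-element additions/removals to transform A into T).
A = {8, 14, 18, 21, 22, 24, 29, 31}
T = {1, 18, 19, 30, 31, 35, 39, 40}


Set A = {8, 14, 18, 21, 22, 24, 29, 31}
Set T = {1, 18, 19, 30, 31, 35, 39, 40}
Elements to remove from A (in A, not in T): {8, 14, 21, 22, 24, 29} → 6 removals
Elements to add to A (in T, not in A): {1, 19, 30, 35, 39, 40} → 6 additions
Total edits = 6 + 6 = 12

12


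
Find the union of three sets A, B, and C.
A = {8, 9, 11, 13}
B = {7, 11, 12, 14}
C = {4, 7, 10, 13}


Set A = {8, 9, 11, 13}
Set B = {7, 11, 12, 14}
Set C = {4, 7, 10, 13}
First, A ∪ B = {7, 8, 9, 11, 12, 13, 14}
Then, (A ∪ B) ∪ C = {4, 7, 8, 9, 10, 11, 12, 13, 14}

{4, 7, 8, 9, 10, 11, 12, 13, 14}


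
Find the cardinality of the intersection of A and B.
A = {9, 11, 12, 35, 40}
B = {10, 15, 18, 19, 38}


Set A = {9, 11, 12, 35, 40}
Set B = {10, 15, 18, 19, 38}
A ∩ B = {}
|A ∩ B| = 0

0


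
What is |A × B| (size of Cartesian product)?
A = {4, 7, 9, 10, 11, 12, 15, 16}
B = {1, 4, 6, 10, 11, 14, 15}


Set A = {4, 7, 9, 10, 11, 12, 15, 16} has 8 elements.
Set B = {1, 4, 6, 10, 11, 14, 15} has 7 elements.
|A × B| = |A| × |B| = 8 × 7 = 56

56


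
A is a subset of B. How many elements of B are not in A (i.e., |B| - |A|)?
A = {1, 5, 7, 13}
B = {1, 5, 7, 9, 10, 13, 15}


Set A = {1, 5, 7, 13}, |A| = 4
Set B = {1, 5, 7, 9, 10, 13, 15}, |B| = 7
Since A ⊆ B: B \ A = {9, 10, 15}
|B| - |A| = 7 - 4 = 3

3


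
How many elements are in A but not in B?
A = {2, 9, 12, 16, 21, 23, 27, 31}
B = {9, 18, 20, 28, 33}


Set A = {2, 9, 12, 16, 21, 23, 27, 31}
Set B = {9, 18, 20, 28, 33}
A \ B = {2, 12, 16, 21, 23, 27, 31}
|A \ B| = 7

7


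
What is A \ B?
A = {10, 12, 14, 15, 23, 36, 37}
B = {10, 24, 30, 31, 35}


Set A = {10, 12, 14, 15, 23, 36, 37}
Set B = {10, 24, 30, 31, 35}
A \ B includes elements in A that are not in B.
Check each element of A:
10 (in B, remove), 12 (not in B, keep), 14 (not in B, keep), 15 (not in B, keep), 23 (not in B, keep), 36 (not in B, keep), 37 (not in B, keep)
A \ B = {12, 14, 15, 23, 36, 37}

{12, 14, 15, 23, 36, 37}


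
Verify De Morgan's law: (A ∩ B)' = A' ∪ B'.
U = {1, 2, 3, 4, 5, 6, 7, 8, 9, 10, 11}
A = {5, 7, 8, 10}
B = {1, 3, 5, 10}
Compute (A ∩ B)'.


U = {1, 2, 3, 4, 5, 6, 7, 8, 9, 10, 11}
A = {5, 7, 8, 10}, B = {1, 3, 5, 10}
A ∩ B = {5, 10}
(A ∩ B)' = U \ (A ∩ B) = {1, 2, 3, 4, 6, 7, 8, 9, 11}
Verification via A' ∪ B': A' = {1, 2, 3, 4, 6, 9, 11}, B' = {2, 4, 6, 7, 8, 9, 11}
A' ∪ B' = {1, 2, 3, 4, 6, 7, 8, 9, 11} ✓

{1, 2, 3, 4, 6, 7, 8, 9, 11}


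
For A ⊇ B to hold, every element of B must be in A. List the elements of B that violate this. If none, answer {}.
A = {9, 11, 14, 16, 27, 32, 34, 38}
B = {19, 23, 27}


Set A = {9, 11, 14, 16, 27, 32, 34, 38}
Set B = {19, 23, 27}
Check each element of B against A:
19 ∉ A (include), 23 ∉ A (include), 27 ∈ A
Elements of B not in A: {19, 23}

{19, 23}


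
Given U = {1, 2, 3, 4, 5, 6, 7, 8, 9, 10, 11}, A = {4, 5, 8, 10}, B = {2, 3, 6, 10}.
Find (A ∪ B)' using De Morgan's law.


U = {1, 2, 3, 4, 5, 6, 7, 8, 9, 10, 11}
A = {4, 5, 8, 10}, B = {2, 3, 6, 10}
A ∪ B = {2, 3, 4, 5, 6, 8, 10}
(A ∪ B)' = U \ (A ∪ B) = {1, 7, 9, 11}
Verification via A' ∩ B': A' = {1, 2, 3, 6, 7, 9, 11}, B' = {1, 4, 5, 7, 8, 9, 11}
A' ∩ B' = {1, 7, 9, 11} ✓

{1, 7, 9, 11}


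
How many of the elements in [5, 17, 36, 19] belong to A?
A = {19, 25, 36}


Set A = {19, 25, 36}
Candidates: [5, 17, 36, 19]
Check each candidate:
5 ∉ A, 17 ∉ A, 36 ∈ A, 19 ∈ A
Count of candidates in A: 2

2


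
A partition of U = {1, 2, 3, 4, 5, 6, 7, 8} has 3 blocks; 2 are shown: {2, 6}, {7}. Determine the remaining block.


U = {1, 2, 3, 4, 5, 6, 7, 8}
Shown blocks: {2, 6}, {7}
A partition's blocks are pairwise disjoint and cover U, so the missing block = U \ (union of shown blocks).
Union of shown blocks: {2, 6, 7}
Missing block = U \ (union) = {1, 3, 4, 5, 8}

{1, 3, 4, 5, 8}


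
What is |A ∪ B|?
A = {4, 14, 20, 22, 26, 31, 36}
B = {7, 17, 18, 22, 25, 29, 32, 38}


Set A = {4, 14, 20, 22, 26, 31, 36}, |A| = 7
Set B = {7, 17, 18, 22, 25, 29, 32, 38}, |B| = 8
A ∩ B = {22}, |A ∩ B| = 1
|A ∪ B| = |A| + |B| - |A ∩ B| = 7 + 8 - 1 = 14

14


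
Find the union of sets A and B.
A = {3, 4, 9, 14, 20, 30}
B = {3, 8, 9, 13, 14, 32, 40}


Set A = {3, 4, 9, 14, 20, 30}
Set B = {3, 8, 9, 13, 14, 32, 40}
A ∪ B includes all elements in either set.
Elements from A: {3, 4, 9, 14, 20, 30}
Elements from B not already included: {8, 13, 32, 40}
A ∪ B = {3, 4, 8, 9, 13, 14, 20, 30, 32, 40}

{3, 4, 8, 9, 13, 14, 20, 30, 32, 40}


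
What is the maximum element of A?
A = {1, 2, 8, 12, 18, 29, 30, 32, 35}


Set A = {1, 2, 8, 12, 18, 29, 30, 32, 35}
Elements in ascending order: 1, 2, 8, 12, 18, 29, 30, 32, 35
The largest element is 35.

35


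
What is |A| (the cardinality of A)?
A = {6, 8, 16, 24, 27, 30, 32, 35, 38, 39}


Set A = {6, 8, 16, 24, 27, 30, 32, 35, 38, 39}
Listing elements: 6, 8, 16, 24, 27, 30, 32, 35, 38, 39
Counting: 10 elements
|A| = 10

10


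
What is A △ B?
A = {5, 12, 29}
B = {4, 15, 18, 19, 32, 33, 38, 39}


Set A = {5, 12, 29}
Set B = {4, 15, 18, 19, 32, 33, 38, 39}
A △ B = (A \ B) ∪ (B \ A)
Elements in A but not B: {5, 12, 29}
Elements in B but not A: {4, 15, 18, 19, 32, 33, 38, 39}
A △ B = {4, 5, 12, 15, 18, 19, 29, 32, 33, 38, 39}

{4, 5, 12, 15, 18, 19, 29, 32, 33, 38, 39}


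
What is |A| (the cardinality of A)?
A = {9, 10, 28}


Set A = {9, 10, 28}
Listing elements: 9, 10, 28
Counting: 3 elements
|A| = 3

3


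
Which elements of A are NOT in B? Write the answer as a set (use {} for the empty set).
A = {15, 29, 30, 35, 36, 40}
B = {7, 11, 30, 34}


Set A = {15, 29, 30, 35, 36, 40}
Set B = {7, 11, 30, 34}
Check each element of A against B:
15 ∉ B (include), 29 ∉ B (include), 30 ∈ B, 35 ∉ B (include), 36 ∉ B (include), 40 ∉ B (include)
Elements of A not in B: {15, 29, 35, 36, 40}

{15, 29, 35, 36, 40}


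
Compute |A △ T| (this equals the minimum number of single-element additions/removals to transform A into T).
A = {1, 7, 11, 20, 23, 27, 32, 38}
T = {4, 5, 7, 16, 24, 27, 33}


Set A = {1, 7, 11, 20, 23, 27, 32, 38}
Set T = {4, 5, 7, 16, 24, 27, 33}
Elements to remove from A (in A, not in T): {1, 11, 20, 23, 32, 38} → 6 removals
Elements to add to A (in T, not in A): {4, 5, 16, 24, 33} → 5 additions
Total edits = 6 + 5 = 11

11


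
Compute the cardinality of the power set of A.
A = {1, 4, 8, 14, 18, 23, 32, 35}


Set A = {1, 4, 8, 14, 18, 23, 32, 35}
|A| = 8
The power set P(A) contains all subsets of A.
|P(A)| = 2^|A| = 2^8 = 256

256


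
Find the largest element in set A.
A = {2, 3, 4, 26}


Set A = {2, 3, 4, 26}
Elements in ascending order: 2, 3, 4, 26
The largest element is 26.

26


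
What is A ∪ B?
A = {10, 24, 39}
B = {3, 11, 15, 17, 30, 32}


Set A = {10, 24, 39}
Set B = {3, 11, 15, 17, 30, 32}
A ∪ B includes all elements in either set.
Elements from A: {10, 24, 39}
Elements from B not already included: {3, 11, 15, 17, 30, 32}
A ∪ B = {3, 10, 11, 15, 17, 24, 30, 32, 39}

{3, 10, 11, 15, 17, 24, 30, 32, 39}


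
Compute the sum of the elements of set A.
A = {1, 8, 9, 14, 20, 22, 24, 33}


Set A = {1, 8, 9, 14, 20, 22, 24, 33}
Sum = 1 + 8 + 9 + 14 + 20 + 22 + 24 + 33 = 131

131


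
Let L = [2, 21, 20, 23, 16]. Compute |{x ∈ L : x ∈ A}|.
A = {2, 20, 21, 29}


Set A = {2, 20, 21, 29}
Candidates: [2, 21, 20, 23, 16]
Check each candidate:
2 ∈ A, 21 ∈ A, 20 ∈ A, 23 ∉ A, 16 ∉ A
Count of candidates in A: 3

3


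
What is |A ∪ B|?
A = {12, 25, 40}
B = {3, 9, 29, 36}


Set A = {12, 25, 40}, |A| = 3
Set B = {3, 9, 29, 36}, |B| = 4
A ∩ B = {}, |A ∩ B| = 0
|A ∪ B| = |A| + |B| - |A ∩ B| = 3 + 4 - 0 = 7

7


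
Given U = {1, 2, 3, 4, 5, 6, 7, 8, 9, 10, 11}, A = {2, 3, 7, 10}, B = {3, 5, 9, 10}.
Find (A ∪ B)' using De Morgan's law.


U = {1, 2, 3, 4, 5, 6, 7, 8, 9, 10, 11}
A = {2, 3, 7, 10}, B = {3, 5, 9, 10}
A ∪ B = {2, 3, 5, 7, 9, 10}
(A ∪ B)' = U \ (A ∪ B) = {1, 4, 6, 8, 11}
Verification via A' ∩ B': A' = {1, 4, 5, 6, 8, 9, 11}, B' = {1, 2, 4, 6, 7, 8, 11}
A' ∩ B' = {1, 4, 6, 8, 11} ✓

{1, 4, 6, 8, 11}


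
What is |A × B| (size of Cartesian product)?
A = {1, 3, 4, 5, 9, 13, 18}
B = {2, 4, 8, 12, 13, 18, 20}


Set A = {1, 3, 4, 5, 9, 13, 18} has 7 elements.
Set B = {2, 4, 8, 12, 13, 18, 20} has 7 elements.
|A × B| = |A| × |B| = 7 × 7 = 49

49


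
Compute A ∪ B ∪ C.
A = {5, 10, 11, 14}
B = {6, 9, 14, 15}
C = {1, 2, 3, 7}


Set A = {5, 10, 11, 14}
Set B = {6, 9, 14, 15}
Set C = {1, 2, 3, 7}
First, A ∪ B = {5, 6, 9, 10, 11, 14, 15}
Then, (A ∪ B) ∪ C = {1, 2, 3, 5, 6, 7, 9, 10, 11, 14, 15}

{1, 2, 3, 5, 6, 7, 9, 10, 11, 14, 15}


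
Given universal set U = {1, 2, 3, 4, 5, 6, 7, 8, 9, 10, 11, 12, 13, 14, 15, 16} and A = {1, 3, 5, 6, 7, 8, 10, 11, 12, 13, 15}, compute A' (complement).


Universal set U = {1, 2, 3, 4, 5, 6, 7, 8, 9, 10, 11, 12, 13, 14, 15, 16}
Set A = {1, 3, 5, 6, 7, 8, 10, 11, 12, 13, 15}
A' = U \ A = elements in U but not in A
Checking each element of U:
1 (in A, exclude), 2 (not in A, include), 3 (in A, exclude), 4 (not in A, include), 5 (in A, exclude), 6 (in A, exclude), 7 (in A, exclude), 8 (in A, exclude), 9 (not in A, include), 10 (in A, exclude), 11 (in A, exclude), 12 (in A, exclude), 13 (in A, exclude), 14 (not in A, include), 15 (in A, exclude), 16 (not in A, include)
A' = {2, 4, 9, 14, 16}

{2, 4, 9, 14, 16}


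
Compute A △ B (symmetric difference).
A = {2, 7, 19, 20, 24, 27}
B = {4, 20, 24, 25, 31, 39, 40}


Set A = {2, 7, 19, 20, 24, 27}
Set B = {4, 20, 24, 25, 31, 39, 40}
A △ B = (A \ B) ∪ (B \ A)
Elements in A but not B: {2, 7, 19, 27}
Elements in B but not A: {4, 25, 31, 39, 40}
A △ B = {2, 4, 7, 19, 25, 27, 31, 39, 40}

{2, 4, 7, 19, 25, 27, 31, 39, 40}


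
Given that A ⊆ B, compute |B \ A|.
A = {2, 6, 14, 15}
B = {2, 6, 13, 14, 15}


Set A = {2, 6, 14, 15}, |A| = 4
Set B = {2, 6, 13, 14, 15}, |B| = 5
Since A ⊆ B: B \ A = {13}
|B| - |A| = 5 - 4 = 1

1


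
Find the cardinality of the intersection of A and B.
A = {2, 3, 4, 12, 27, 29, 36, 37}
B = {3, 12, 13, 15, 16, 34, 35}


Set A = {2, 3, 4, 12, 27, 29, 36, 37}
Set B = {3, 12, 13, 15, 16, 34, 35}
A ∩ B = {3, 12}
|A ∩ B| = 2

2


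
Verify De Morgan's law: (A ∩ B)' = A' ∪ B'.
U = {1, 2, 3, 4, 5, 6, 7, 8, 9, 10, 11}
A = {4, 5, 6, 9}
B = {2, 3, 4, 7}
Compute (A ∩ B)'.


U = {1, 2, 3, 4, 5, 6, 7, 8, 9, 10, 11}
A = {4, 5, 6, 9}, B = {2, 3, 4, 7}
A ∩ B = {4}
(A ∩ B)' = U \ (A ∩ B) = {1, 2, 3, 5, 6, 7, 8, 9, 10, 11}
Verification via A' ∪ B': A' = {1, 2, 3, 7, 8, 10, 11}, B' = {1, 5, 6, 8, 9, 10, 11}
A' ∪ B' = {1, 2, 3, 5, 6, 7, 8, 9, 10, 11} ✓

{1, 2, 3, 5, 6, 7, 8, 9, 10, 11}


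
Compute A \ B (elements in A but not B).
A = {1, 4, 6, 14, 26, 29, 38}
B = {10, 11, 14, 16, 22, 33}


Set A = {1, 4, 6, 14, 26, 29, 38}
Set B = {10, 11, 14, 16, 22, 33}
A \ B includes elements in A that are not in B.
Check each element of A:
1 (not in B, keep), 4 (not in B, keep), 6 (not in B, keep), 14 (in B, remove), 26 (not in B, keep), 29 (not in B, keep), 38 (not in B, keep)
A \ B = {1, 4, 6, 26, 29, 38}

{1, 4, 6, 26, 29, 38}


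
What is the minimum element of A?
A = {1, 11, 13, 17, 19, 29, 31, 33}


Set A = {1, 11, 13, 17, 19, 29, 31, 33}
Elements in ascending order: 1, 11, 13, 17, 19, 29, 31, 33
The smallest element is 1.

1


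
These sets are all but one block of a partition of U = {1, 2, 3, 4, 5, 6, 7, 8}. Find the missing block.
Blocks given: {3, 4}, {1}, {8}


U = {1, 2, 3, 4, 5, 6, 7, 8}
Shown blocks: {3, 4}, {1}, {8}
A partition's blocks are pairwise disjoint and cover U, so the missing block = U \ (union of shown blocks).
Union of shown blocks: {1, 3, 4, 8}
Missing block = U \ (union) = {2, 5, 6, 7}

{2, 5, 6, 7}


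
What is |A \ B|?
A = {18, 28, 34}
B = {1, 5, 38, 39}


Set A = {18, 28, 34}
Set B = {1, 5, 38, 39}
A \ B = {18, 28, 34}
|A \ B| = 3

3


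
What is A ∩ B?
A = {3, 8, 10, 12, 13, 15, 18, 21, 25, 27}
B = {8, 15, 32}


Set A = {3, 8, 10, 12, 13, 15, 18, 21, 25, 27}
Set B = {8, 15, 32}
A ∩ B includes only elements in both sets.
Check each element of A against B:
3 ✗, 8 ✓, 10 ✗, 12 ✗, 13 ✗, 15 ✓, 18 ✗, 21 ✗, 25 ✗, 27 ✗
A ∩ B = {8, 15}

{8, 15}


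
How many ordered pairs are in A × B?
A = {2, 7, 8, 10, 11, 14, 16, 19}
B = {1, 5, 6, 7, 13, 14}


Set A = {2, 7, 8, 10, 11, 14, 16, 19} has 8 elements.
Set B = {1, 5, 6, 7, 13, 14} has 6 elements.
|A × B| = |A| × |B| = 8 × 6 = 48

48


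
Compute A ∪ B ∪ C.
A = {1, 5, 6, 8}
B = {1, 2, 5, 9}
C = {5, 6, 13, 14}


Set A = {1, 5, 6, 8}
Set B = {1, 2, 5, 9}
Set C = {5, 6, 13, 14}
First, A ∪ B = {1, 2, 5, 6, 8, 9}
Then, (A ∪ B) ∪ C = {1, 2, 5, 6, 8, 9, 13, 14}

{1, 2, 5, 6, 8, 9, 13, 14}


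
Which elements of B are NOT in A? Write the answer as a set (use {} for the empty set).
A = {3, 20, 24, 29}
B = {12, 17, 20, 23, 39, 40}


Set A = {3, 20, 24, 29}
Set B = {12, 17, 20, 23, 39, 40}
Check each element of B against A:
12 ∉ A (include), 17 ∉ A (include), 20 ∈ A, 23 ∉ A (include), 39 ∉ A (include), 40 ∉ A (include)
Elements of B not in A: {12, 17, 23, 39, 40}

{12, 17, 23, 39, 40}


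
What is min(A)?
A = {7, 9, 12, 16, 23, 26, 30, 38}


Set A = {7, 9, 12, 16, 23, 26, 30, 38}
Elements in ascending order: 7, 9, 12, 16, 23, 26, 30, 38
The smallest element is 7.

7


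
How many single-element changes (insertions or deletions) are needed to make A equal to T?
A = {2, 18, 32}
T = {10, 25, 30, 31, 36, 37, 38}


Set A = {2, 18, 32}
Set T = {10, 25, 30, 31, 36, 37, 38}
Elements to remove from A (in A, not in T): {2, 18, 32} → 3 removals
Elements to add to A (in T, not in A): {10, 25, 30, 31, 36, 37, 38} → 7 additions
Total edits = 3 + 7 = 10

10


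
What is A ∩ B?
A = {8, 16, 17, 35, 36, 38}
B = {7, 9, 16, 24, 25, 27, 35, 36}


Set A = {8, 16, 17, 35, 36, 38}
Set B = {7, 9, 16, 24, 25, 27, 35, 36}
A ∩ B includes only elements in both sets.
Check each element of A against B:
8 ✗, 16 ✓, 17 ✗, 35 ✓, 36 ✓, 38 ✗
A ∩ B = {16, 35, 36}

{16, 35, 36}


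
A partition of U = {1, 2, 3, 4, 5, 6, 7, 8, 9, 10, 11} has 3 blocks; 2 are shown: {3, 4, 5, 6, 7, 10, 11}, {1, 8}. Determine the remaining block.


U = {1, 2, 3, 4, 5, 6, 7, 8, 9, 10, 11}
Shown blocks: {3, 4, 5, 6, 7, 10, 11}, {1, 8}
A partition's blocks are pairwise disjoint and cover U, so the missing block = U \ (union of shown blocks).
Union of shown blocks: {1, 3, 4, 5, 6, 7, 8, 10, 11}
Missing block = U \ (union) = {2, 9}

{2, 9}


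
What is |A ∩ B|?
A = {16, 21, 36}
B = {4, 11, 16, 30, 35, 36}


Set A = {16, 21, 36}
Set B = {4, 11, 16, 30, 35, 36}
A ∩ B = {16, 36}
|A ∩ B| = 2

2


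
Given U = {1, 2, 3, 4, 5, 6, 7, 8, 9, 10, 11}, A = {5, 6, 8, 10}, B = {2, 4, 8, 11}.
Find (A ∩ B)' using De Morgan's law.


U = {1, 2, 3, 4, 5, 6, 7, 8, 9, 10, 11}
A = {5, 6, 8, 10}, B = {2, 4, 8, 11}
A ∩ B = {8}
(A ∩ B)' = U \ (A ∩ B) = {1, 2, 3, 4, 5, 6, 7, 9, 10, 11}
Verification via A' ∪ B': A' = {1, 2, 3, 4, 7, 9, 11}, B' = {1, 3, 5, 6, 7, 9, 10}
A' ∪ B' = {1, 2, 3, 4, 5, 6, 7, 9, 10, 11} ✓

{1, 2, 3, 4, 5, 6, 7, 9, 10, 11}


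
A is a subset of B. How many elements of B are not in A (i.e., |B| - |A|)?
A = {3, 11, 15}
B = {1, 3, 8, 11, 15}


Set A = {3, 11, 15}, |A| = 3
Set B = {1, 3, 8, 11, 15}, |B| = 5
Since A ⊆ B: B \ A = {1, 8}
|B| - |A| = 5 - 3 = 2

2


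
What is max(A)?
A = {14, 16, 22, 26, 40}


Set A = {14, 16, 22, 26, 40}
Elements in ascending order: 14, 16, 22, 26, 40
The largest element is 40.

40


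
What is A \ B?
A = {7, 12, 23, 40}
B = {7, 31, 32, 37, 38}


Set A = {7, 12, 23, 40}
Set B = {7, 31, 32, 37, 38}
A \ B includes elements in A that are not in B.
Check each element of A:
7 (in B, remove), 12 (not in B, keep), 23 (not in B, keep), 40 (not in B, keep)
A \ B = {12, 23, 40}

{12, 23, 40}


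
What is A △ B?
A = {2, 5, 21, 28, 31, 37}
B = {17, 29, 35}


Set A = {2, 5, 21, 28, 31, 37}
Set B = {17, 29, 35}
A △ B = (A \ B) ∪ (B \ A)
Elements in A but not B: {2, 5, 21, 28, 31, 37}
Elements in B but not A: {17, 29, 35}
A △ B = {2, 5, 17, 21, 28, 29, 31, 35, 37}

{2, 5, 17, 21, 28, 29, 31, 35, 37}


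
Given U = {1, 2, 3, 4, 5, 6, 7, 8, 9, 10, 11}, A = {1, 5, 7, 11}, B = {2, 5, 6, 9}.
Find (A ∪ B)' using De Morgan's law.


U = {1, 2, 3, 4, 5, 6, 7, 8, 9, 10, 11}
A = {1, 5, 7, 11}, B = {2, 5, 6, 9}
A ∪ B = {1, 2, 5, 6, 7, 9, 11}
(A ∪ B)' = U \ (A ∪ B) = {3, 4, 8, 10}
Verification via A' ∩ B': A' = {2, 3, 4, 6, 8, 9, 10}, B' = {1, 3, 4, 7, 8, 10, 11}
A' ∩ B' = {3, 4, 8, 10} ✓

{3, 4, 8, 10}


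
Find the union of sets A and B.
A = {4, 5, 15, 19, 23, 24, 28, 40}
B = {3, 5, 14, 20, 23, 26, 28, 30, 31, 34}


Set A = {4, 5, 15, 19, 23, 24, 28, 40}
Set B = {3, 5, 14, 20, 23, 26, 28, 30, 31, 34}
A ∪ B includes all elements in either set.
Elements from A: {4, 5, 15, 19, 23, 24, 28, 40}
Elements from B not already included: {3, 14, 20, 26, 30, 31, 34}
A ∪ B = {3, 4, 5, 14, 15, 19, 20, 23, 24, 26, 28, 30, 31, 34, 40}

{3, 4, 5, 14, 15, 19, 20, 23, 24, 26, 28, 30, 31, 34, 40}


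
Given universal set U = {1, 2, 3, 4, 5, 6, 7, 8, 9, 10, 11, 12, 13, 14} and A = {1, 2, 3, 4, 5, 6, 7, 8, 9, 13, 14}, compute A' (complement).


Universal set U = {1, 2, 3, 4, 5, 6, 7, 8, 9, 10, 11, 12, 13, 14}
Set A = {1, 2, 3, 4, 5, 6, 7, 8, 9, 13, 14}
A' = U \ A = elements in U but not in A
Checking each element of U:
1 (in A, exclude), 2 (in A, exclude), 3 (in A, exclude), 4 (in A, exclude), 5 (in A, exclude), 6 (in A, exclude), 7 (in A, exclude), 8 (in A, exclude), 9 (in A, exclude), 10 (not in A, include), 11 (not in A, include), 12 (not in A, include), 13 (in A, exclude), 14 (in A, exclude)
A' = {10, 11, 12}

{10, 11, 12}


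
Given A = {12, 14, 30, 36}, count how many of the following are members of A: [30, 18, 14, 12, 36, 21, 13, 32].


Set A = {12, 14, 30, 36}
Candidates: [30, 18, 14, 12, 36, 21, 13, 32]
Check each candidate:
30 ∈ A, 18 ∉ A, 14 ∈ A, 12 ∈ A, 36 ∈ A, 21 ∉ A, 13 ∉ A, 32 ∉ A
Count of candidates in A: 4

4


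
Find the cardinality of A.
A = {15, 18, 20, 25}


Set A = {15, 18, 20, 25}
Listing elements: 15, 18, 20, 25
Counting: 4 elements
|A| = 4

4


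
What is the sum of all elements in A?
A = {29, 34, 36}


Set A = {29, 34, 36}
Sum = 29 + 34 + 36 = 99

99


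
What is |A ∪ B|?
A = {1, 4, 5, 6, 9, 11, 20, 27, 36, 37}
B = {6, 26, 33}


Set A = {1, 4, 5, 6, 9, 11, 20, 27, 36, 37}, |A| = 10
Set B = {6, 26, 33}, |B| = 3
A ∩ B = {6}, |A ∩ B| = 1
|A ∪ B| = |A| + |B| - |A ∩ B| = 10 + 3 - 1 = 12

12


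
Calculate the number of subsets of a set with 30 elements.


The set has 30 elements.
The power set contains all possible subsets.
|P(A)| = 2^|A| = 2^30 = 1073741824

1073741824


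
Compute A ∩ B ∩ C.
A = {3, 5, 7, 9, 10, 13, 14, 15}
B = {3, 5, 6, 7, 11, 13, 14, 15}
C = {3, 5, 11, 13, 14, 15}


Set A = {3, 5, 7, 9, 10, 13, 14, 15}
Set B = {3, 5, 6, 7, 11, 13, 14, 15}
Set C = {3, 5, 11, 13, 14, 15}
First, A ∩ B = {3, 5, 7, 13, 14, 15}
Then, (A ∩ B) ∩ C = {3, 5, 13, 14, 15}

{3, 5, 13, 14, 15}


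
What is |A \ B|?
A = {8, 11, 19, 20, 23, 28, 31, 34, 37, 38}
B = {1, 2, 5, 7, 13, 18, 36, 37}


Set A = {8, 11, 19, 20, 23, 28, 31, 34, 37, 38}
Set B = {1, 2, 5, 7, 13, 18, 36, 37}
A \ B = {8, 11, 19, 20, 23, 28, 31, 34, 38}
|A \ B| = 9

9


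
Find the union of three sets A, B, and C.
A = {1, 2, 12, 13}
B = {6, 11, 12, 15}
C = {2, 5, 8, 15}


Set A = {1, 2, 12, 13}
Set B = {6, 11, 12, 15}
Set C = {2, 5, 8, 15}
First, A ∪ B = {1, 2, 6, 11, 12, 13, 15}
Then, (A ∪ B) ∪ C = {1, 2, 5, 6, 8, 11, 12, 13, 15}

{1, 2, 5, 6, 8, 11, 12, 13, 15}


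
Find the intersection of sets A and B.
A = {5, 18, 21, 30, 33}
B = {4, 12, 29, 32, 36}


Set A = {5, 18, 21, 30, 33}
Set B = {4, 12, 29, 32, 36}
A ∩ B includes only elements in both sets.
Check each element of A against B:
5 ✗, 18 ✗, 21 ✗, 30 ✗, 33 ✗
A ∩ B = {}

{}


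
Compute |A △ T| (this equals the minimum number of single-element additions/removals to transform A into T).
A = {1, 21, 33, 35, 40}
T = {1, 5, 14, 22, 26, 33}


Set A = {1, 21, 33, 35, 40}
Set T = {1, 5, 14, 22, 26, 33}
Elements to remove from A (in A, not in T): {21, 35, 40} → 3 removals
Elements to add to A (in T, not in A): {5, 14, 22, 26} → 4 additions
Total edits = 3 + 4 = 7

7


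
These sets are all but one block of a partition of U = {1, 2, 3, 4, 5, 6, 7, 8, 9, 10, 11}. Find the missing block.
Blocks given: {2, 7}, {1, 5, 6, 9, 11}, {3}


U = {1, 2, 3, 4, 5, 6, 7, 8, 9, 10, 11}
Shown blocks: {2, 7}, {1, 5, 6, 9, 11}, {3}
A partition's blocks are pairwise disjoint and cover U, so the missing block = U \ (union of shown blocks).
Union of shown blocks: {1, 2, 3, 5, 6, 7, 9, 11}
Missing block = U \ (union) = {4, 8, 10}

{4, 8, 10}


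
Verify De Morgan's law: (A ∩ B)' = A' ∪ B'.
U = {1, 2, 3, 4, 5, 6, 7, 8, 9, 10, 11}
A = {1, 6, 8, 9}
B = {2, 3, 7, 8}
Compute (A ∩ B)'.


U = {1, 2, 3, 4, 5, 6, 7, 8, 9, 10, 11}
A = {1, 6, 8, 9}, B = {2, 3, 7, 8}
A ∩ B = {8}
(A ∩ B)' = U \ (A ∩ B) = {1, 2, 3, 4, 5, 6, 7, 9, 10, 11}
Verification via A' ∪ B': A' = {2, 3, 4, 5, 7, 10, 11}, B' = {1, 4, 5, 6, 9, 10, 11}
A' ∪ B' = {1, 2, 3, 4, 5, 6, 7, 9, 10, 11} ✓

{1, 2, 3, 4, 5, 6, 7, 9, 10, 11}


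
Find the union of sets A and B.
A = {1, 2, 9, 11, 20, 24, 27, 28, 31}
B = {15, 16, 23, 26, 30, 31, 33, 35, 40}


Set A = {1, 2, 9, 11, 20, 24, 27, 28, 31}
Set B = {15, 16, 23, 26, 30, 31, 33, 35, 40}
A ∪ B includes all elements in either set.
Elements from A: {1, 2, 9, 11, 20, 24, 27, 28, 31}
Elements from B not already included: {15, 16, 23, 26, 30, 33, 35, 40}
A ∪ B = {1, 2, 9, 11, 15, 16, 20, 23, 24, 26, 27, 28, 30, 31, 33, 35, 40}

{1, 2, 9, 11, 15, 16, 20, 23, 24, 26, 27, 28, 30, 31, 33, 35, 40}


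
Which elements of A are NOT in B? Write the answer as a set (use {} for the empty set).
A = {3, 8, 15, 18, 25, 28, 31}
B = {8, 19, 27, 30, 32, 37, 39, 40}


Set A = {3, 8, 15, 18, 25, 28, 31}
Set B = {8, 19, 27, 30, 32, 37, 39, 40}
Check each element of A against B:
3 ∉ B (include), 8 ∈ B, 15 ∉ B (include), 18 ∉ B (include), 25 ∉ B (include), 28 ∉ B (include), 31 ∉ B (include)
Elements of A not in B: {3, 15, 18, 25, 28, 31}

{3, 15, 18, 25, 28, 31}


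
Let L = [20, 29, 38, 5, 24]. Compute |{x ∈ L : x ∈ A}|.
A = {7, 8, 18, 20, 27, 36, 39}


Set A = {7, 8, 18, 20, 27, 36, 39}
Candidates: [20, 29, 38, 5, 24]
Check each candidate:
20 ∈ A, 29 ∉ A, 38 ∉ A, 5 ∉ A, 24 ∉ A
Count of candidates in A: 1

1


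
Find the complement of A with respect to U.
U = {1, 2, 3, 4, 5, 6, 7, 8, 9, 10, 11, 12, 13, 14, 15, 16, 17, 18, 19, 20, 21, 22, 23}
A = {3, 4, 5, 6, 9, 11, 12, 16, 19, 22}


Universal set U = {1, 2, 3, 4, 5, 6, 7, 8, 9, 10, 11, 12, 13, 14, 15, 16, 17, 18, 19, 20, 21, 22, 23}
Set A = {3, 4, 5, 6, 9, 11, 12, 16, 19, 22}
A' = U \ A = elements in U but not in A
Checking each element of U:
1 (not in A, include), 2 (not in A, include), 3 (in A, exclude), 4 (in A, exclude), 5 (in A, exclude), 6 (in A, exclude), 7 (not in A, include), 8 (not in A, include), 9 (in A, exclude), 10 (not in A, include), 11 (in A, exclude), 12 (in A, exclude), 13 (not in A, include), 14 (not in A, include), 15 (not in A, include), 16 (in A, exclude), 17 (not in A, include), 18 (not in A, include), 19 (in A, exclude), 20 (not in A, include), 21 (not in A, include), 22 (in A, exclude), 23 (not in A, include)
A' = {1, 2, 7, 8, 10, 13, 14, 15, 17, 18, 20, 21, 23}

{1, 2, 7, 8, 10, 13, 14, 15, 17, 18, 20, 21, 23}


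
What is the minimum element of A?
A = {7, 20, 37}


Set A = {7, 20, 37}
Elements in ascending order: 7, 20, 37
The smallest element is 7.

7


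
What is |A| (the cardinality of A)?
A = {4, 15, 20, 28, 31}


Set A = {4, 15, 20, 28, 31}
Listing elements: 4, 15, 20, 28, 31
Counting: 5 elements
|A| = 5

5


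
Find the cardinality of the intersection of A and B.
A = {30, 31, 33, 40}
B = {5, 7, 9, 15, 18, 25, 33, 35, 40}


Set A = {30, 31, 33, 40}
Set B = {5, 7, 9, 15, 18, 25, 33, 35, 40}
A ∩ B = {33, 40}
|A ∩ B| = 2

2


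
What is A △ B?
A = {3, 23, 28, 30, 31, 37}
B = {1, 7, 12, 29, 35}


Set A = {3, 23, 28, 30, 31, 37}
Set B = {1, 7, 12, 29, 35}
A △ B = (A \ B) ∪ (B \ A)
Elements in A but not B: {3, 23, 28, 30, 31, 37}
Elements in B but not A: {1, 7, 12, 29, 35}
A △ B = {1, 3, 7, 12, 23, 28, 29, 30, 31, 35, 37}

{1, 3, 7, 12, 23, 28, 29, 30, 31, 35, 37}


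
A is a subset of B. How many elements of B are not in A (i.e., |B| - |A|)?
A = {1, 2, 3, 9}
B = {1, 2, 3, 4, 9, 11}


Set A = {1, 2, 3, 9}, |A| = 4
Set B = {1, 2, 3, 4, 9, 11}, |B| = 6
Since A ⊆ B: B \ A = {4, 11}
|B| - |A| = 6 - 4 = 2

2


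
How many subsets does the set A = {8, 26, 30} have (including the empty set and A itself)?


Set A = {8, 26, 30}
|A| = 3
The power set P(A) contains all subsets of A.
|P(A)| = 2^|A| = 2^3 = 8

8
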